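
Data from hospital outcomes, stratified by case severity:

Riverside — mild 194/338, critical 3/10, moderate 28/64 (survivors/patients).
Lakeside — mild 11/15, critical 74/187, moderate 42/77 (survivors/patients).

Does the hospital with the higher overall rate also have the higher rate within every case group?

No

Mild: Riverside 194/338 = 57.4%, Lakeside 11/15 = 73.3% → Lakeside
Critical: Riverside 3/10 = 30.0%, Lakeside 74/187 = 39.6% → Lakeside
Moderate: Riverside 28/64 = 43.8%, Lakeside 42/77 = 54.5% → Lakeside
Overall: Riverside 225/412 = 54.6%, Lakeside 127/279 = 45.5% → Riverside
Lakeside wins each case group but Riverside wins overall — the comparison reverses. Lakeside's patients skew toward critical, which has a lower base rate.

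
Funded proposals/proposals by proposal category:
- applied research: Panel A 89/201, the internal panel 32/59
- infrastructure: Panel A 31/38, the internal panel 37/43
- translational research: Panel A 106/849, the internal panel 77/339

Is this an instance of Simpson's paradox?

No

Applied research: Panel A 89/201 = 44.3%, the internal panel 32/59 = 54.2% → the internal panel
Infrastructure: Panel A 31/38 = 81.6%, the internal panel 37/43 = 86.0% → the internal panel
Translational research: Panel A 106/849 = 12.5%, the internal panel 77/339 = 22.7% → the internal panel
Overall: Panel A 226/1088 = 20.8%, the internal panel 146/441 = 33.1% → the internal panel
The internal panel wins overall and in every proposal group — no reversal.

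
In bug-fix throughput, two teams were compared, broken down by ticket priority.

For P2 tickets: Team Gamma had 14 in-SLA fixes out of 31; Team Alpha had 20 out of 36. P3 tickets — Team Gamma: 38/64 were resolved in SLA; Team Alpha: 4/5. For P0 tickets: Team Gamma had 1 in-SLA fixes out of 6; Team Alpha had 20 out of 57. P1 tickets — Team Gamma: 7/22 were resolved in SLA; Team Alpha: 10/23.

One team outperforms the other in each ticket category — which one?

P2: Team Gamma 14/31 = 45.2%, Team Alpha 20/36 = 55.6% → Team Alpha
P3: Team Gamma 38/64 = 59.4%, Team Alpha 4/5 = 80.0% → Team Alpha
P0: Team Gamma 1/6 = 16.7%, Team Alpha 20/57 = 35.1% → Team Alpha
P1: Team Gamma 7/22 = 31.8%, Team Alpha 10/23 = 43.5% → Team Alpha
Team Alpha has the higher rate in all 4 groups.

Team Alpha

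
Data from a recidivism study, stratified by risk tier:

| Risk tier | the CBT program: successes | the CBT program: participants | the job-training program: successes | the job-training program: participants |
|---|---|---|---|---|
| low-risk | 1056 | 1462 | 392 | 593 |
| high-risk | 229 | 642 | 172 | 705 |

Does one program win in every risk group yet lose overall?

No

Low-risk: the CBT program 1056/1462 = 72.2%, the job-training program 392/593 = 66.1% → the CBT program
High-risk: the CBT program 229/642 = 35.7%, the job-training program 172/705 = 24.4% → the CBT program
Overall: the CBT program 1285/2104 = 61.1%, the job-training program 564/1298 = 43.5% → the CBT program
The CBT program wins overall and in every risk group — no reversal.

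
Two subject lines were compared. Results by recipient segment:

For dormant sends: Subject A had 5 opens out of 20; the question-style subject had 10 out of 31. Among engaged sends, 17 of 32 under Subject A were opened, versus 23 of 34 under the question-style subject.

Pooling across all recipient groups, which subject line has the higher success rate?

Dormant: Subject A 5/20 = 25.0%, the question-style subject 10/31 = 32.3% → the question-style subject
Engaged: Subject A 17/32 = 53.1%, the question-style subject 23/34 = 67.6% → the question-style subject
Overall: Subject A 22/52 = 42.3%, the question-style subject 33/65 = 50.8% → the question-style subject

the question-style subject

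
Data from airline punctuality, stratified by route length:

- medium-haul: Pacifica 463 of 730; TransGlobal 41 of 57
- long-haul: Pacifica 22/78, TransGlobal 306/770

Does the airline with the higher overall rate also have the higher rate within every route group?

Medium-haul: Pacifica 463/730 = 63.4%, TransGlobal 41/57 = 71.9% → TransGlobal
Long-haul: Pacifica 22/78 = 28.2%, TransGlobal 306/770 = 39.7% → TransGlobal
Overall: Pacifica 485/808 = 60.0%, TransGlobal 347/827 = 42.0% → Pacifica
TransGlobal wins each route group but Pacifica wins overall — the comparison reverses. TransGlobal's flights skew toward long-haul, which has a lower base rate.

No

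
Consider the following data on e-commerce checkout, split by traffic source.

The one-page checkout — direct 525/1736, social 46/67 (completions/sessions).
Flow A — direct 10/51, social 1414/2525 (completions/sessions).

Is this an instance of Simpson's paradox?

Direct: the one-page checkout 525/1736 = 30.2%, Flow A 10/51 = 19.6% → the one-page checkout
Social: the one-page checkout 46/67 = 68.7%, Flow A 1414/2525 = 56.0% → the one-page checkout
Overall: the one-page checkout 571/1803 = 31.7%, Flow A 1424/2576 = 55.3% → Flow A
The one-page checkout wins each traffic group but Flow A wins overall — the comparison reverses. The one-page checkout's sessions skew toward direct, which has a lower base rate.

Yes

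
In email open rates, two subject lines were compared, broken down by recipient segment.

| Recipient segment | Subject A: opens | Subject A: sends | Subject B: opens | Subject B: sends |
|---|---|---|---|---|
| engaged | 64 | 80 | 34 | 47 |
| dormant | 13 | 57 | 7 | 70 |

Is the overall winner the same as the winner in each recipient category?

Yes

Engaged: Subject A 64/80 = 80.0%, Subject B 34/47 = 72.3% → Subject A
Dormant: Subject A 13/57 = 22.8%, Subject B 7/70 = 10.0% → Subject A
Overall: Subject A 77/137 = 56.2%, Subject B 41/117 = 35.0% → Subject A
Subject A wins overall and in every recipient group — no reversal.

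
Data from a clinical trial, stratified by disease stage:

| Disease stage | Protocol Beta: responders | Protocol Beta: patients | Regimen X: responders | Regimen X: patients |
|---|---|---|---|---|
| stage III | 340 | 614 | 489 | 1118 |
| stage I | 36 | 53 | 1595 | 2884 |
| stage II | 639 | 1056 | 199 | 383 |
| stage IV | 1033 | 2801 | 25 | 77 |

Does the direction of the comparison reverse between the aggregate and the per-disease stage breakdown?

Stage III: Protocol Beta 340/614 = 55.4%, Regimen X 489/1118 = 43.7% → Protocol Beta
Stage I: Protocol Beta 36/53 = 67.9%, Regimen X 1595/2884 = 55.3% → Protocol Beta
Stage II: Protocol Beta 639/1056 = 60.5%, Regimen X 199/383 = 52.0% → Protocol Beta
Stage IV: Protocol Beta 1033/2801 = 36.9%, Regimen X 25/77 = 32.5% → Protocol Beta
Overall: Protocol Beta 2048/4524 = 45.3%, Regimen X 2308/4462 = 51.7% → Regimen X
Protocol Beta wins each disease group but Regimen X wins overall — the comparison reverses. Protocol Beta's patients skew toward stage IV, which has a lower base rate.

Yes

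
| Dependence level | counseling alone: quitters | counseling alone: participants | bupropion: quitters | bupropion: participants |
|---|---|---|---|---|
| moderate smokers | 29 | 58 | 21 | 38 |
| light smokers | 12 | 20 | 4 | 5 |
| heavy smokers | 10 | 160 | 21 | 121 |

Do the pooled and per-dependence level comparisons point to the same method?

Moderate smokers: counseling alone 29/58 = 50.0%, bupropion 21/38 = 55.3% → bupropion
Light smokers: counseling alone 12/20 = 60.0%, bupropion 4/5 = 80.0% → bupropion
Heavy smokers: counseling alone 10/160 = 6.2%, bupropion 21/121 = 17.4% → bupropion
Overall: counseling alone 51/238 = 21.4%, bupropion 46/164 = 28.0% → bupropion
Bupropion wins overall and in every dependence group — no reversal.

Yes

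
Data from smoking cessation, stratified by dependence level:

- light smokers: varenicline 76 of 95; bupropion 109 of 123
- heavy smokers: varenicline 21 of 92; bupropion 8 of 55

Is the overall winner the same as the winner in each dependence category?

Light smokers: varenicline 76/95 = 80.0%, bupropion 109/123 = 88.6% → bupropion
Heavy smokers: varenicline 21/92 = 22.8%, bupropion 8/55 = 14.5% → varenicline
Overall: varenicline 97/187 = 51.9%, bupropion 117/178 = 65.7% → bupropion
Neither sweeps: varenicline wins 1 of 2 groups, bupropion wins 1. Bupropion wins overall but not every group — no Simpson reversal.

No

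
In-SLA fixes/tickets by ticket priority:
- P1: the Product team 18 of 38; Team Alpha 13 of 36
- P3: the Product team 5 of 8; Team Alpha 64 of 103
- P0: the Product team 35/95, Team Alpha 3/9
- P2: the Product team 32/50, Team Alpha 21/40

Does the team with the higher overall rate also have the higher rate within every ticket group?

No

P1: the Product team 18/38 = 47.4%, Team Alpha 13/36 = 36.1% → the Product team
P3: the Product team 5/8 = 62.5%, Team Alpha 64/103 = 62.1% → the Product team
P0: the Product team 35/95 = 36.8%, Team Alpha 3/9 = 33.3% → the Product team
P2: the Product team 32/50 = 64.0%, Team Alpha 21/40 = 52.5% → the Product team
Overall: the Product team 90/191 = 47.1%, Team Alpha 101/188 = 53.7% → Team Alpha
The Product team wins each ticket group but Team Alpha wins overall — the comparison reverses. The Product team's tickets skew toward P0, which has a lower base rate.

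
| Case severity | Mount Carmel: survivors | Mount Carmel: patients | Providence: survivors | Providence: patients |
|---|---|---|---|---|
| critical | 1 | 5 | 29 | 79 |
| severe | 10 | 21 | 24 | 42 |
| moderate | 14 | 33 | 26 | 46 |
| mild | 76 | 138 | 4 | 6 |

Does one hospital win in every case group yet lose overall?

Critical: Mount Carmel 1/5 = 20.0%, Providence 29/79 = 36.7% → Providence
Severe: Mount Carmel 10/21 = 47.6%, Providence 24/42 = 57.1% → Providence
Moderate: Mount Carmel 14/33 = 42.4%, Providence 26/46 = 56.5% → Providence
Mild: Mount Carmel 76/138 = 55.1%, Providence 4/6 = 66.7% → Providence
Overall: Mount Carmel 101/197 = 51.3%, Providence 83/173 = 48.0% → Mount Carmel
Providence wins each case group but Mount Carmel wins overall — the comparison reverses. Providence's patients skew toward critical, which has a lower base rate.

Yes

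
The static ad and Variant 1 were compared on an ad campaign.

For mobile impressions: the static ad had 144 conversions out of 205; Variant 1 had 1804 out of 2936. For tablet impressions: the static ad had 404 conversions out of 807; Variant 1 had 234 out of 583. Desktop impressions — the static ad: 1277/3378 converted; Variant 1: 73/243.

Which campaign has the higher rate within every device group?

Mobile: the static ad 144/205 = 70.2%, Variant 1 1804/2936 = 61.4% → the static ad
Tablet: the static ad 404/807 = 50.1%, Variant 1 234/583 = 40.1% → the static ad
Desktop: the static ad 1277/3378 = 37.8%, Variant 1 73/243 = 30.0% → the static ad
The static ad has the higher rate in all 3 groups.

the static ad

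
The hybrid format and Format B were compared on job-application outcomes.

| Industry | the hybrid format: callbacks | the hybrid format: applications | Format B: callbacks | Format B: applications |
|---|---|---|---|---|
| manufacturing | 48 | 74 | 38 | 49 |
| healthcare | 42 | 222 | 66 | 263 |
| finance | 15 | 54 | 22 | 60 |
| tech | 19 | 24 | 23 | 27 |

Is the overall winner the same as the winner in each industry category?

Manufacturing: the hybrid format 48/74 = 64.9%, Format B 38/49 = 77.6% → Format B
Healthcare: the hybrid format 42/222 = 18.9%, Format B 66/263 = 25.1% → Format B
Finance: the hybrid format 15/54 = 27.8%, Format B 22/60 = 36.7% → Format B
Tech: the hybrid format 19/24 = 79.2%, Format B 23/27 = 85.2% → Format B
Overall: the hybrid format 124/374 = 33.2%, Format B 149/399 = 37.3% → Format B
Format B wins overall and in every industry group — no reversal.

Yes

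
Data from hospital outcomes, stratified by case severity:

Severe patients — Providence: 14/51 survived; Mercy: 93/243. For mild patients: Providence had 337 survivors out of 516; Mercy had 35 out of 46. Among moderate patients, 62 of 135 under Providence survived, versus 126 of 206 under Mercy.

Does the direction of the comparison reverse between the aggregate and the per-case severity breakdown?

Yes

Severe: Providence 14/51 = 27.5%, Mercy 93/243 = 38.3% → Mercy
Mild: Providence 337/516 = 65.3%, Mercy 35/46 = 76.1% → Mercy
Moderate: Providence 62/135 = 45.9%, Mercy 126/206 = 61.2% → Mercy
Overall: Providence 413/702 = 58.8%, Mercy 254/495 = 51.3% → Providence
Mercy wins each case group but Providence wins overall — the comparison reverses. Mercy's patients skew toward severe, which has a lower base rate.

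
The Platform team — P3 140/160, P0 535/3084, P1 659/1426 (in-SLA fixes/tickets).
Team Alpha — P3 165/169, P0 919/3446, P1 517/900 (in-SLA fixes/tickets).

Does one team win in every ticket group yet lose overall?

P3: the Platform team 140/160 = 87.5%, Team Alpha 165/169 = 97.6% → Team Alpha
P0: the Platform team 535/3084 = 17.3%, Team Alpha 919/3446 = 26.7% → Team Alpha
P1: the Platform team 659/1426 = 46.2%, Team Alpha 517/900 = 57.4% → Team Alpha
Overall: the Platform team 1334/4670 = 28.6%, Team Alpha 1601/4515 = 35.5% → Team Alpha
Team Alpha wins overall and in every ticket group — no reversal.

No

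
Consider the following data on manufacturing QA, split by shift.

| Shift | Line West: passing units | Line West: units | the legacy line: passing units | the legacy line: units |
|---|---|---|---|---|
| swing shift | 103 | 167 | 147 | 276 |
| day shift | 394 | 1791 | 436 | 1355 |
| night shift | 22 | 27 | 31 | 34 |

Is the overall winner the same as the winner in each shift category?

No

Swing shift: Line West 103/167 = 61.7%, the legacy line 147/276 = 53.3% → Line West
Day shift: Line West 394/1791 = 22.0%, the legacy line 436/1355 = 32.2% → the legacy line
Night shift: Line West 22/27 = 81.5%, the legacy line 31/34 = 91.2% → the legacy line
Overall: Line West 519/1985 = 26.1%, the legacy line 614/1665 = 36.9% → the legacy line
Neither sweeps: Line West wins 1 of 3 groups, the legacy line wins 2. The legacy line wins overall but not every group — no Simpson reversal.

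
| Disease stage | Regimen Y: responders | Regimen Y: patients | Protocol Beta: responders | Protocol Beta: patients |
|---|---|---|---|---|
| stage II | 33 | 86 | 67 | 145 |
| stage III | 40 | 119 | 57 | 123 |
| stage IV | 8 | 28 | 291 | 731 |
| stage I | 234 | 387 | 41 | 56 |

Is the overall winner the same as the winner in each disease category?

Stage II: Regimen Y 33/86 = 38.4%, Protocol Beta 67/145 = 46.2% → Protocol Beta
Stage III: Regimen Y 40/119 = 33.6%, Protocol Beta 57/123 = 46.3% → Protocol Beta
Stage IV: Regimen Y 8/28 = 28.6%, Protocol Beta 291/731 = 39.8% → Protocol Beta
Stage I: Regimen Y 234/387 = 60.5%, Protocol Beta 41/56 = 73.2% → Protocol Beta
Overall: Regimen Y 315/620 = 50.8%, Protocol Beta 456/1055 = 43.2% → Regimen Y
Protocol Beta wins each disease group but Regimen Y wins overall — the comparison reverses. Protocol Beta's patients skew toward stage IV, which has a lower base rate.

No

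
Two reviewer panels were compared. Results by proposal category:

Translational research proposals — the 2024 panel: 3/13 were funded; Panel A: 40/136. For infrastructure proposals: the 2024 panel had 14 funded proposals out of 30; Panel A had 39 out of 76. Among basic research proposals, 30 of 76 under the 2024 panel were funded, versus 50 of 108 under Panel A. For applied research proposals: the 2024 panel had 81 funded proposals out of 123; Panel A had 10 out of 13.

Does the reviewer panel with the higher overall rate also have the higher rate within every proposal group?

No

Translational research: the 2024 panel 3/13 = 23.1%, Panel A 40/136 = 29.4% → Panel A
Infrastructure: the 2024 panel 14/30 = 46.7%, Panel A 39/76 = 51.3% → Panel A
Basic research: the 2024 panel 30/76 = 39.5%, Panel A 50/108 = 46.3% → Panel A
Applied research: the 2024 panel 81/123 = 65.9%, Panel A 10/13 = 76.9% → Panel A
Overall: the 2024 panel 128/242 = 52.9%, Panel A 139/333 = 41.7% → the 2024 panel
Panel A wins each proposal group but the 2024 panel wins overall — the comparison reverses. Panel A's proposals skew toward translational research, which has a lower base rate.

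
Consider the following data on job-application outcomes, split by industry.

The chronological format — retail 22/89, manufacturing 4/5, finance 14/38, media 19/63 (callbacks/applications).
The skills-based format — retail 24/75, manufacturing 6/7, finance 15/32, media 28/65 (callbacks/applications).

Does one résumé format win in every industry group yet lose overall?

No

Retail: the chronological format 22/89 = 24.7%, the skills-based format 24/75 = 32.0% → the skills-based format
Manufacturing: the chronological format 4/5 = 80.0%, the skills-based format 6/7 = 85.7% → the skills-based format
Finance: the chronological format 14/38 = 36.8%, the skills-based format 15/32 = 46.9% → the skills-based format
Media: the chronological format 19/63 = 30.2%, the skills-based format 28/65 = 43.1% → the skills-based format
Overall: the chronological format 59/195 = 30.3%, the skills-based format 73/179 = 40.8% → the skills-based format
The skills-based format wins overall and in every industry group — no reversal.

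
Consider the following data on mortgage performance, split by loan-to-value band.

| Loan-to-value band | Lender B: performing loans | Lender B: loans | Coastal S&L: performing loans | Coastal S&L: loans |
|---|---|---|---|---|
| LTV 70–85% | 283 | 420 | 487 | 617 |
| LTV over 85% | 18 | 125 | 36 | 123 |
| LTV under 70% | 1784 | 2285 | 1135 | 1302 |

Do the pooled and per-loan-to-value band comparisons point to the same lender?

LTV 70–85%: Lender B 283/420 = 67.4%, Coastal S&L 487/617 = 78.9% → Coastal S&L
LTV over 85%: Lender B 18/125 = 14.4%, Coastal S&L 36/123 = 29.3% → Coastal S&L
LTV under 70%: Lender B 1784/2285 = 78.1%, Coastal S&L 1135/1302 = 87.2% → Coastal S&L
Overall: Lender B 2085/2830 = 73.7%, Coastal S&L 1658/2042 = 81.2% → Coastal S&L
Coastal S&L wins overall and in every loan-to-value group — no reversal.

Yes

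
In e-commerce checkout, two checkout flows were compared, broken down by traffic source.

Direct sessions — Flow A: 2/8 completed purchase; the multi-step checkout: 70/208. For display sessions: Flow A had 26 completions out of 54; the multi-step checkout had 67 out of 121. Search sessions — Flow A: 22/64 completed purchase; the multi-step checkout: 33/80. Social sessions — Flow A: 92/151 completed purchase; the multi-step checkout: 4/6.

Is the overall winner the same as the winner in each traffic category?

No

Direct: Flow A 2/8 = 25.0%, the multi-step checkout 70/208 = 33.7% → the multi-step checkout
Display: Flow A 26/54 = 48.1%, the multi-step checkout 67/121 = 55.4% → the multi-step checkout
Search: Flow A 22/64 = 34.4%, the multi-step checkout 33/80 = 41.2% → the multi-step checkout
Social: Flow A 92/151 = 60.9%, the multi-step checkout 4/6 = 66.7% → the multi-step checkout
Overall: Flow A 142/277 = 51.3%, the multi-step checkout 174/415 = 41.9% → Flow A
The multi-step checkout wins each traffic group but Flow A wins overall — the comparison reverses. The multi-step checkout's sessions skew toward direct, which has a lower base rate.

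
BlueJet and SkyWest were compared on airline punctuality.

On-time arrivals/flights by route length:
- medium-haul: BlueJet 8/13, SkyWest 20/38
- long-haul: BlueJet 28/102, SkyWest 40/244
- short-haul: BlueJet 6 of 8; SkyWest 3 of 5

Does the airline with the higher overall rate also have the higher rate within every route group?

Medium-haul: BlueJet 8/13 = 61.5%, SkyWest 20/38 = 52.6% → BlueJet
Long-haul: BlueJet 28/102 = 27.5%, SkyWest 40/244 = 16.4% → BlueJet
Short-haul: BlueJet 6/8 = 75.0%, SkyWest 3/5 = 60.0% → BlueJet
Overall: BlueJet 42/123 = 34.1%, SkyWest 63/287 = 22.0% → BlueJet
BlueJet wins overall and in every route group — no reversal.

Yes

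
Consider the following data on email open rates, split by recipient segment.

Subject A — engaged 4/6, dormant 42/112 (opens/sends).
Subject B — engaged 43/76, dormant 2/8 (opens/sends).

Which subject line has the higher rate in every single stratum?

Engaged: Subject A 4/6 = 66.7%, Subject B 43/76 = 56.6% → Subject A
Dormant: Subject A 42/112 = 37.5%, Subject B 2/8 = 25.0% → Subject A
Subject A has the higher rate in both groups.

Subject A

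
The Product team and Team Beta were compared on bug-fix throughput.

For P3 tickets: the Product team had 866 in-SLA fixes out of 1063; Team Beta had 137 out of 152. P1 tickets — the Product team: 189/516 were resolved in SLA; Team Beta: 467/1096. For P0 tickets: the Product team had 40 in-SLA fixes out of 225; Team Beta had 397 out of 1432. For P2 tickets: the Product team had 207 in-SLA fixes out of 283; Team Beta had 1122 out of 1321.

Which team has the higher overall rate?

the Product team

P3: the Product team 866/1063 = 81.5%, Team Beta 137/152 = 90.1% → Team Beta
P1: the Product team 189/516 = 36.6%, Team Beta 467/1096 = 42.6% → Team Beta
P0: the Product team 40/225 = 17.8%, Team Beta 397/1432 = 27.7% → Team Beta
P2: the Product team 207/283 = 73.1%, Team Beta 1122/1321 = 84.9% → Team Beta
Overall: the Product team 1302/2087 = 62.4%, Team Beta 2123/4001 = 53.1% → the Product team
(Team Beta wins every ticket group but the Product team wins overall — Team Beta's tickets skew toward the low-rate P0 group.)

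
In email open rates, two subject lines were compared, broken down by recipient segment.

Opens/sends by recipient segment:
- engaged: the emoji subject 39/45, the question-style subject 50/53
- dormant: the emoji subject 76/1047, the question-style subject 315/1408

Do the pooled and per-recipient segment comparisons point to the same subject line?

Yes

Engaged: the emoji subject 39/45 = 86.7%, the question-style subject 50/53 = 94.3% → the question-style subject
Dormant: the emoji subject 76/1047 = 7.3%, the question-style subject 315/1408 = 22.4% → the question-style subject
Overall: the emoji subject 115/1092 = 10.5%, the question-style subject 365/1461 = 25.0% → the question-style subject
The question-style subject wins overall and in every recipient group — no reversal.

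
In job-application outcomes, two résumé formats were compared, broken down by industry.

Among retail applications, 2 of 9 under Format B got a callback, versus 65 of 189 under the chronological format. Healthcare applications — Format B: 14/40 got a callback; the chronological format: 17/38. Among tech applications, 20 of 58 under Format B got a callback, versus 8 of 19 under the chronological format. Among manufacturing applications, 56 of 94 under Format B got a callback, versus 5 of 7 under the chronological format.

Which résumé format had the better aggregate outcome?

Format B

Retail: Format B 2/9 = 22.2%, the chronological format 65/189 = 34.4% → the chronological format
Healthcare: Format B 14/40 = 35.0%, the chronological format 17/38 = 44.7% → the chronological format
Tech: Format B 20/58 = 34.5%, the chronological format 8/19 = 42.1% → the chronological format
Manufacturing: Format B 56/94 = 59.6%, the chronological format 5/7 = 71.4% → the chronological format
Overall: Format B 92/201 = 45.8%, the chronological format 95/253 = 37.5% → Format B
(The chronological format wins every industry group but Format B wins overall — the chronological format's applications skew toward the low-rate retail group.)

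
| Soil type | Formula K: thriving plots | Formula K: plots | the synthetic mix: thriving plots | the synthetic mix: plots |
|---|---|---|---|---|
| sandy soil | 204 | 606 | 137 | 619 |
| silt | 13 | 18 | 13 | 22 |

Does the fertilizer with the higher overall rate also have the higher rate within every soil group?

Yes

Sandy soil: Formula K 204/606 = 33.7%, the synthetic mix 137/619 = 22.1% → Formula K
Silt: Formula K 13/18 = 72.2%, the synthetic mix 13/22 = 59.1% → Formula K
Overall: Formula K 217/624 = 34.8%, the synthetic mix 150/641 = 23.4% → Formula K
Formula K wins overall and in every soil group — no reversal.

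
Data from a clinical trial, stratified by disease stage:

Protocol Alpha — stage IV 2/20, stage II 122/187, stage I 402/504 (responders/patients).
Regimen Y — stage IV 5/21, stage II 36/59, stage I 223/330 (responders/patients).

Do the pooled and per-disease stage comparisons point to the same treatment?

Stage IV: Protocol Alpha 2/20 = 10.0%, Regimen Y 5/21 = 23.8% → Regimen Y
Stage II: Protocol Alpha 122/187 = 65.2%, Regimen Y 36/59 = 61.0% → Protocol Alpha
Stage I: Protocol Alpha 402/504 = 79.8%, Regimen Y 223/330 = 67.6% → Protocol Alpha
Overall: Protocol Alpha 526/711 = 74.0%, Regimen Y 264/410 = 64.4% → Protocol Alpha
Neither sweeps: Protocol Alpha wins 2 of 3 groups, Regimen Y wins 1. Protocol Alpha wins overall but not every group — no Simpson reversal.

No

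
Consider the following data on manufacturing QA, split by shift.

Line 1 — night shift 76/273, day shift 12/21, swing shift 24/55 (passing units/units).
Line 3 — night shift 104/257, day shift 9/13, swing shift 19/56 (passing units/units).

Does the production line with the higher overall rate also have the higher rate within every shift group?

No

Night shift: Line 1 76/273 = 27.8%, Line 3 104/257 = 40.5% → Line 3
Day shift: Line 1 12/21 = 57.1%, Line 3 9/13 = 69.2% → Line 3
Swing shift: Line 1 24/55 = 43.6%, Line 3 19/56 = 33.9% → Line 1
Overall: Line 1 112/349 = 32.1%, Line 3 132/326 = 40.5% → Line 3
Neither sweeps: Line 1 wins 1 of 3 groups, Line 3 wins 2. Line 3 wins overall but not every group — no Simpson reversal.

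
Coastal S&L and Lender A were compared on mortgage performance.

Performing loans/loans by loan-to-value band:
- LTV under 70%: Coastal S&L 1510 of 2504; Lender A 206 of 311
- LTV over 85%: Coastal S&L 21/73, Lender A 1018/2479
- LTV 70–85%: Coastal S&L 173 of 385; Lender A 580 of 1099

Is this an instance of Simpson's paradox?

Yes

LTV under 70%: Coastal S&L 1510/2504 = 60.3%, Lender A 206/311 = 66.2% → Lender A
LTV over 85%: Coastal S&L 21/73 = 28.8%, Lender A 1018/2479 = 41.1% → Lender A
LTV 70–85%: Coastal S&L 173/385 = 44.9%, Lender A 580/1099 = 52.8% → Lender A
Overall: Coastal S&L 1704/2962 = 57.5%, Lender A 1804/3889 = 46.4% → Coastal S&L
Lender A wins each loan-to-value group but Coastal S&L wins overall — the comparison reverses. Lender A's loans skew toward LTV over 85%, which has a lower base rate.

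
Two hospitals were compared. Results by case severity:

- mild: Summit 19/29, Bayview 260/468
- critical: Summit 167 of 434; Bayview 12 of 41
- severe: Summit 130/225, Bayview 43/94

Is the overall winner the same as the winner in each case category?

No

Mild: Summit 19/29 = 65.5%, Bayview 260/468 = 55.6% → Summit
Critical: Summit 167/434 = 38.5%, Bayview 12/41 = 29.3% → Summit
Severe: Summit 130/225 = 57.8%, Bayview 43/94 = 45.7% → Summit
Overall: Summit 316/688 = 45.9%, Bayview 315/603 = 52.2% → Bayview
Summit wins each case group but Bayview wins overall — the comparison reverses. Summit's patients skew toward critical, which has a lower base rate.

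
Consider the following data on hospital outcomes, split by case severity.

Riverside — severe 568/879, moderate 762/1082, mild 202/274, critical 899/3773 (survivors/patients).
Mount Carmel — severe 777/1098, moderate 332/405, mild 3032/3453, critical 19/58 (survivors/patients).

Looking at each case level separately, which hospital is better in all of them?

Severe: Riverside 568/879 = 64.6%, Mount Carmel 777/1098 = 70.8% → Mount Carmel
Moderate: Riverside 762/1082 = 70.4%, Mount Carmel 332/405 = 82.0% → Mount Carmel
Mild: Riverside 202/274 = 73.7%, Mount Carmel 3032/3453 = 87.8% → Mount Carmel
Critical: Riverside 899/3773 = 23.8%, Mount Carmel 19/58 = 32.8% → Mount Carmel
Mount Carmel has the higher rate in all 4 groups.

Mount Carmel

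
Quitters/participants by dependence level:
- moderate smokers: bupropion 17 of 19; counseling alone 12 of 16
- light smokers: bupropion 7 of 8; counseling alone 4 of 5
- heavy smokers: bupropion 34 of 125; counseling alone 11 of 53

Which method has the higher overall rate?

Moderate smokers: bupropion 17/19 = 89.5%, counseling alone 12/16 = 75.0% → bupropion
Light smokers: bupropion 7/8 = 87.5%, counseling alone 4/5 = 80.0% → bupropion
Heavy smokers: bupropion 34/125 = 27.2%, counseling alone 11/53 = 20.8% → bupropion
Overall: bupropion 58/152 = 38.2%, counseling alone 27/74 = 36.5% → bupropion

bupropion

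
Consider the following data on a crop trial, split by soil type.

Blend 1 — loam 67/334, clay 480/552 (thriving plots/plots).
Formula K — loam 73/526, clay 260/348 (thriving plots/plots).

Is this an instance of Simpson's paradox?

Loam: Blend 1 67/334 = 20.1%, Formula K 73/526 = 13.9% → Blend 1
Clay: Blend 1 480/552 = 87.0%, Formula K 260/348 = 74.7% → Blend 1
Overall: Blend 1 547/886 = 61.7%, Formula K 333/874 = 38.1% → Blend 1
Blend 1 wins overall and in every soil group — no reversal.

No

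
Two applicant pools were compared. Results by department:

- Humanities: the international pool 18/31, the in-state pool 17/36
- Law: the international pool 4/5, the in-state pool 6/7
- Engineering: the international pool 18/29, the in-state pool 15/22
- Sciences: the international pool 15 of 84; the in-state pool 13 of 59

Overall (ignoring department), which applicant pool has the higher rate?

the in-state pool

Humanities: the international pool 18/31 = 58.1%, the in-state pool 17/36 = 47.2% → the international pool
Law: the international pool 4/5 = 80.0%, the in-state pool 6/7 = 85.7% → the in-state pool
Engineering: the international pool 18/29 = 62.1%, the in-state pool 15/22 = 68.2% → the in-state pool
Sciences: the international pool 15/84 = 17.9%, the in-state pool 13/59 = 22.0% → the in-state pool
Overall: the international pool 55/149 = 36.9%, the in-state pool 51/124 = 41.1% → the in-state pool
(Neither sweeps every department group, but the in-state pool has the higher pooled rate.)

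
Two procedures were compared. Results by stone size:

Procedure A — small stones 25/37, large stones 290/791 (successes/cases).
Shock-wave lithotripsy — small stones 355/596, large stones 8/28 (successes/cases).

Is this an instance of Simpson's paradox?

Small stones: Procedure A 25/37 = 67.6%, shock-wave lithotripsy 355/596 = 59.6% → Procedure A
Large stones: Procedure A 290/791 = 36.7%, shock-wave lithotripsy 8/28 = 28.6% → Procedure A
Overall: Procedure A 315/828 = 38.0%, shock-wave lithotripsy 363/624 = 58.2% → shock-wave lithotripsy
Procedure A wins each stone group but shock-wave lithotripsy wins overall — the comparison reverses. Procedure A's cases skew toward large stones, which has a lower base rate.

Yes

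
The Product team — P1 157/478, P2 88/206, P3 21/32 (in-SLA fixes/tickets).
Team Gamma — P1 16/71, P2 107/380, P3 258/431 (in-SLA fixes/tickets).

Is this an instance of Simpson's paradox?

P1: the Product team 157/478 = 32.8%, Team Gamma 16/71 = 22.5% → the Product team
P2: the Product team 88/206 = 42.7%, Team Gamma 107/380 = 28.2% → the Product team
P3: the Product team 21/32 = 65.6%, Team Gamma 258/431 = 59.9% → the Product team
Overall: the Product team 266/716 = 37.2%, Team Gamma 381/882 = 43.2% → Team Gamma
The Product team wins each ticket group but Team Gamma wins overall — the comparison reverses. The Product team's tickets skew toward P1, which has a lower base rate.

Yes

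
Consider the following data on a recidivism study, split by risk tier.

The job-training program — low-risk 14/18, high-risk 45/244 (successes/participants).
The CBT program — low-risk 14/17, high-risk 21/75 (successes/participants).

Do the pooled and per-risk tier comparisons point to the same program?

Yes

Low-risk: the job-training program 14/18 = 77.8%, the CBT program 14/17 = 82.4% → the CBT program
High-risk: the job-training program 45/244 = 18.4%, the CBT program 21/75 = 28.0% → the CBT program
Overall: the job-training program 59/262 = 22.5%, the CBT program 35/92 = 38.0% → the CBT program
The CBT program wins overall and in every risk group — no reversal.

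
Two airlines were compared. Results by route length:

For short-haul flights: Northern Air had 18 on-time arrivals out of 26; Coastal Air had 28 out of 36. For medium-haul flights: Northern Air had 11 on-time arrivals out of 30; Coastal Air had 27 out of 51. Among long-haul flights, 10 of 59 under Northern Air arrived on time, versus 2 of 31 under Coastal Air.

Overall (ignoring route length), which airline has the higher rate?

Coastal Air

Short-haul: Northern Air 18/26 = 69.2%, Coastal Air 28/36 = 77.8% → Coastal Air
Medium-haul: Northern Air 11/30 = 36.7%, Coastal Air 27/51 = 52.9% → Coastal Air
Long-haul: Northern Air 10/59 = 16.9%, Coastal Air 2/31 = 6.5% → Northern Air
Overall: Northern Air 39/115 = 33.9%, Coastal Air 57/118 = 48.3% → Coastal Air
(Neither sweeps every route group, but Coastal Air has the higher pooled rate.)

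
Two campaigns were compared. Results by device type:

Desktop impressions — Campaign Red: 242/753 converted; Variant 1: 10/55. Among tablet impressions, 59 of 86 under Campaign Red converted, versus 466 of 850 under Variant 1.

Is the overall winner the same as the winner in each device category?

Desktop: Campaign Red 242/753 = 32.1%, Variant 1 10/55 = 18.2% → Campaign Red
Tablet: Campaign Red 59/86 = 68.6%, Variant 1 466/850 = 54.8% → Campaign Red
Overall: Campaign Red 301/839 = 35.9%, Variant 1 476/905 = 52.6% → Variant 1
Campaign Red wins each device group but Variant 1 wins overall — the comparison reverses. Campaign Red's impressions skew toward desktop, which has a lower base rate.

No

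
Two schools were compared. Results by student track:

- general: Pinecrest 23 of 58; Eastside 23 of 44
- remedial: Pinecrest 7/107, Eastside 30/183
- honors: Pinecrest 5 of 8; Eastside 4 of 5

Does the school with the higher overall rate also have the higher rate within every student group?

Yes

General: Pinecrest 23/58 = 39.7%, Eastside 23/44 = 52.3% → Eastside
Remedial: Pinecrest 7/107 = 6.5%, Eastside 30/183 = 16.4% → Eastside
Honors: Pinecrest 5/8 = 62.5%, Eastside 4/5 = 80.0% → Eastside
Overall: Pinecrest 35/173 = 20.2%, Eastside 57/232 = 24.6% → Eastside
Eastside wins overall and in every student group — no reversal.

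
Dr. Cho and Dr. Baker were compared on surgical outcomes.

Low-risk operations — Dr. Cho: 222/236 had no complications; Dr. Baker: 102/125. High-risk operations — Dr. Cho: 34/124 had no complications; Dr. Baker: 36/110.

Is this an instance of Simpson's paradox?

Low-risk: Dr. Cho 222/236 = 94.1%, Dr. Baker 102/125 = 81.6% → Dr. Cho
High-risk: Dr. Cho 34/124 = 27.4%, Dr. Baker 36/110 = 32.7% → Dr. Baker
Overall: Dr. Cho 256/360 = 71.1%, Dr. Baker 138/235 = 58.7% → Dr. Cho
Neither sweeps: Dr. Cho wins 1 of 2 groups, Dr. Baker wins 1. Dr. Cho wins overall but not every group — no Simpson reversal.

No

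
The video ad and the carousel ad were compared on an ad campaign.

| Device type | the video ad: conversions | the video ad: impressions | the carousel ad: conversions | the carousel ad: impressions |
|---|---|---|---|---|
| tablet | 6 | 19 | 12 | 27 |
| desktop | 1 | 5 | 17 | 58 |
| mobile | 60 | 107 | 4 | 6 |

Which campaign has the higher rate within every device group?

Tablet: the video ad 6/19 = 31.6%, the carousel ad 12/27 = 44.4% → the carousel ad
Desktop: the video ad 1/5 = 20.0%, the carousel ad 17/58 = 29.3% → the carousel ad
Mobile: the video ad 60/107 = 56.1%, the carousel ad 4/6 = 66.7% → the carousel ad
The carousel ad has the higher rate in all 3 groups.

the carousel ad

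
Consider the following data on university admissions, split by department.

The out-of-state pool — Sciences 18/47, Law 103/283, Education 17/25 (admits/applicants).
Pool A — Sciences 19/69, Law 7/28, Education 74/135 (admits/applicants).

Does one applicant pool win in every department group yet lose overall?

Yes

Sciences: the out-of-state pool 18/47 = 38.3%, Pool A 19/69 = 27.5% → the out-of-state pool
Law: the out-of-state pool 103/283 = 36.4%, Pool A 7/28 = 25.0% → the out-of-state pool
Education: the out-of-state pool 17/25 = 68.0%, Pool A 74/135 = 54.8% → the out-of-state pool
Overall: the out-of-state pool 138/355 = 38.9%, Pool A 100/232 = 43.1% → Pool A
The out-of-state pool wins each department group but Pool A wins overall — the comparison reverses. The out-of-state pool's applicants skew toward Law, which has a lower base rate.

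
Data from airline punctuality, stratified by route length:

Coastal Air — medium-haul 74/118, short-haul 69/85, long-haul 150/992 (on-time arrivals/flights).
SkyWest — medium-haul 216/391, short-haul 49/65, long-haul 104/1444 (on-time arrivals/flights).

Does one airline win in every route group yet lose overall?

Medium-haul: Coastal Air 74/118 = 62.7%, SkyWest 216/391 = 55.2% → Coastal Air
Short-haul: Coastal Air 69/85 = 81.2%, SkyWest 49/65 = 75.4% → Coastal Air
Long-haul: Coastal Air 150/992 = 15.1%, SkyWest 104/1444 = 7.2% → Coastal Air
Overall: Coastal Air 293/1195 = 24.5%, SkyWest 369/1900 = 19.4% → Coastal Air
Coastal Air wins overall and in every route group — no reversal.

No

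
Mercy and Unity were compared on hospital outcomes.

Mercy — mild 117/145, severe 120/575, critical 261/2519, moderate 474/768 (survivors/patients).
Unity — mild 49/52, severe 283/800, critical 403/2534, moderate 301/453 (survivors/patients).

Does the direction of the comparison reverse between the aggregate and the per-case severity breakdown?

Mild: Mercy 117/145 = 80.7%, Unity 49/52 = 94.2% → Unity
Severe: Mercy 120/575 = 20.9%, Unity 283/800 = 35.4% → Unity
Critical: Mercy 261/2519 = 10.4%, Unity 403/2534 = 15.9% → Unity
Moderate: Mercy 474/768 = 61.7%, Unity 301/453 = 66.4% → Unity
Overall: Mercy 972/4007 = 24.3%, Unity 1036/3839 = 27.0% → Unity
Unity wins overall and in every case group — no reversal.

No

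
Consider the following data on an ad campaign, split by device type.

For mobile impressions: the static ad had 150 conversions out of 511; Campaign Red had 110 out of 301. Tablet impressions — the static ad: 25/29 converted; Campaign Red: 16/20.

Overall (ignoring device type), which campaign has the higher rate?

Mobile: the static ad 150/511 = 29.4%, Campaign Red 110/301 = 36.5% → Campaign Red
Tablet: the static ad 25/29 = 86.2%, Campaign Red 16/20 = 80.0% → the static ad
Overall: the static ad 175/540 = 32.4%, Campaign Red 126/321 = 39.3% → Campaign Red
(Neither sweeps every device group, but Campaign Red has the higher pooled rate.)

Campaign Red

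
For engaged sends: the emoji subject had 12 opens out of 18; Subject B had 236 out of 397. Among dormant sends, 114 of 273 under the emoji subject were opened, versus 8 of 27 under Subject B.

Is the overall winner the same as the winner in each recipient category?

No

Engaged: the emoji subject 12/18 = 66.7%, Subject B 236/397 = 59.4% → the emoji subject
Dormant: the emoji subject 114/273 = 41.8%, Subject B 8/27 = 29.6% → the emoji subject
Overall: the emoji subject 126/291 = 43.3%, Subject B 244/424 = 57.5% → Subject B
The emoji subject wins each recipient group but Subject B wins overall — the comparison reverses. The emoji subject's sends skew toward dormant, which has a lower base rate.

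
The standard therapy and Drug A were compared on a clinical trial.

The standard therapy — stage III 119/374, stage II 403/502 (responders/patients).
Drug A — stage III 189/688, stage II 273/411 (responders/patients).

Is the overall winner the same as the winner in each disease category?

Yes

Stage III: the standard therapy 119/374 = 31.8%, Drug A 189/688 = 27.5% → the standard therapy
Stage II: the standard therapy 403/502 = 80.3%, Drug A 273/411 = 66.4% → the standard therapy
Overall: the standard therapy 522/876 = 59.6%, Drug A 462/1099 = 42.0% → the standard therapy
The standard therapy wins overall and in every disease group — no reversal.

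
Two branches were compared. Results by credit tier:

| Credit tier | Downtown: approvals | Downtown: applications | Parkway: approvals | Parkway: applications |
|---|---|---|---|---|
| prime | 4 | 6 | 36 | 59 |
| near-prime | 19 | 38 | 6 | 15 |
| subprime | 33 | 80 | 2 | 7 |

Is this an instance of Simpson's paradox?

Yes

Prime: Downtown 4/6 = 66.7%, Parkway 36/59 = 61.0% → Downtown
Near-prime: Downtown 19/38 = 50.0%, Parkway 6/15 = 40.0% → Downtown
Subprime: Downtown 33/80 = 41.2%, Parkway 2/7 = 28.6% → Downtown
Overall: Downtown 56/124 = 45.2%, Parkway 44/81 = 54.3% → Parkway
Downtown wins each credit group but Parkway wins overall — the comparison reverses. Downtown's applications skew toward subprime, which has a lower base rate.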